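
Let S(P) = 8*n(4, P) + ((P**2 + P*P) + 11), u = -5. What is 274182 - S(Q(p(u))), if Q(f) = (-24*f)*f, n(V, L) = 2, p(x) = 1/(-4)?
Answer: 548301/2 ≈ 2.7415e+5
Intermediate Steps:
p(x) = -1/4
Q(f) = -24*f**2
S(P) = 27 + 2*P**2 (S(P) = 8*2 + ((P**2 + P*P) + 11) = 16 + ((P**2 + P**2) + 11) = 16 + (2*P**2 + 11) = 16 + (11 + 2*P**2) = 27 + 2*P**2)
274182 - S(Q(p(u))) = 274182 - (27 + 2*(-24*(-1/4)**2)**2) = 274182 - (27 + 2*(-24*1/16)**2) = 274182 - (27 + 2*(-3/2)**2) = 274182 - (27 + 2*(9/4)) = 274182 - (27 + 9/2) = 274182 - 1*63/2 = 274182 - 63/2 = 548301/2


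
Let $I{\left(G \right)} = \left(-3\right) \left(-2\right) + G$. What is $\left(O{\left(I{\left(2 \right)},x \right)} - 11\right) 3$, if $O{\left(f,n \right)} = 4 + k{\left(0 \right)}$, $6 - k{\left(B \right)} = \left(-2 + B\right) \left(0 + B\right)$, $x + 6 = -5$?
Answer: $-3$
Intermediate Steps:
$x = -11$ ($x = -6 - 5 = -11$)
$I{\left(G \right)} = 6 + G$
$k{\left(B \right)} = 6 - B \left(-2 + B\right)$ ($k{\left(B \right)} = 6 - \left(-2 + B\right) \left(0 + B\right) = 6 - \left(-2 + B\right) B = 6 - B \left(-2 + B\right)$)
$O{\left(f,n \right)} = 10$ ($O{\left(f,n \right)} = 4 + \left(6 - 0^{2} + 2 \cdot 0\right) = 4 + \left(6 - 0 + 0\right) = 4 + \left(6 + 0 + 0\right) = 4 + 6 = 10$)
$\left(O{\left(I{\left(2 \right)},x \right)} - 11\right) 3 = \left(10 - 11\right) 3 = \left(-1\right) 3 = -3$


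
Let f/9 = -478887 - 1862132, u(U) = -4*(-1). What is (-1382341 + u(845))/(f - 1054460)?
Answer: 1382337/22123631 ≈ 0.062482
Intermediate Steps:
u(U) = 4
f = -21069171 (f = 9*(-478887 - 1862132) = 9*(-2341019) = -21069171)
(-1382341 + u(845))/(f - 1054460) = (-1382341 + 4)/(-21069171 - 1054460) = -1382337/(-22123631) = -1382337*(-1/22123631) = 1382337/22123631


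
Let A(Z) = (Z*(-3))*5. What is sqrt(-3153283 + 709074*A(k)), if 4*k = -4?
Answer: sqrt(7482827) ≈ 2735.5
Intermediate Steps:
k = -1 (k = (1/4)*(-4) = -1)
A(Z) = -15*Z (A(Z) = -3*Z*5 = -15*Z)
sqrt(-3153283 + 709074*A(k)) = sqrt(-3153283 + 709074*(-15*(-1))) = sqrt(-3153283 + 709074*15) = sqrt(-3153283 + 10636110) = sqrt(7482827)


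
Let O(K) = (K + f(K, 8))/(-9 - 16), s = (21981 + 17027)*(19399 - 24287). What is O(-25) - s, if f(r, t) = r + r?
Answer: 190671107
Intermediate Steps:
f(r, t) = 2*r
s = -190671104 (s = 39008*(-4888) = -190671104)
O(K) = -3*K/25 (O(K) = (K + 2*K)/(-9 - 16) = (3*K)/(-25) = (3*K)*(-1/25) = -3*K/25)
O(-25) - s = -3/25*(-25) - 1*(-190671104) = 3 + 190671104 = 190671107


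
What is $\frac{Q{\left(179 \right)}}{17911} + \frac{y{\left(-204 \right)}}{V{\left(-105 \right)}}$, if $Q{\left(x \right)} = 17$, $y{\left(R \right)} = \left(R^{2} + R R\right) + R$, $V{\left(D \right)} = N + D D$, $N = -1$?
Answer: $\frac{371825479}{49362716} \approx 7.5325$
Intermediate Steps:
$V{\left(D \right)} = -1 + D^{2}$ ($V{\left(D \right)} = -1 + D D = -1 + D^{2}$)
$y{\left(R \right)} = R + 2 R^{2}$ ($y{\left(R \right)} = \left(R^{2} + R^{2}\right) + R = 2 R^{2} + R = R + 2 R^{2}$)
$\frac{Q{\left(179 \right)}}{17911} + \frac{y{\left(-204 \right)}}{V{\left(-105 \right)}} = \frac{17}{17911} + \frac{\left(-204\right) \left(1 + 2 \left(-204\right)\right)}{-1 + \left(-105\right)^{2}} = 17 \cdot \frac{1}{17911} + \frac{\left(-204\right) \left(1 - 408\right)}{-1 + 11025} = \frac{17}{17911} + \frac{\left(-204\right) \left(-407\right)}{11024} = \frac{17}{17911} + 83028 \cdot \frac{1}{11024} = \frac{17}{17911} + \frac{20757}{2756} = \frac{371825479}{49362716}$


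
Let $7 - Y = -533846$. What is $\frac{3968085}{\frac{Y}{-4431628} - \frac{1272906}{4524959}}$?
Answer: $- \frac{5304783372825280828}{537113920533} \approx -9.8765 \cdot 10^{6}$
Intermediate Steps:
$Y = 533853$ ($Y = 7 - -533846 = 7 + 533846 = 533853$)
$\frac{3968085}{\frac{Y}{-4431628} - \frac{1272906}{4524959}} = \frac{3968085}{\frac{533853}{-4431628} - \frac{1272906}{4524959}} = \frac{3968085}{533853 \left(- \frac{1}{4431628}\right) - \frac{1272906}{4524959}} = \frac{3968085}{- \frac{533853}{4431628} - \frac{1272906}{4524959}} = \frac{3968085}{- \frac{8056708807995}{20052935003252}} = 3968085 \left(- \frac{20052935003252}{8056708807995}\right) = - \frac{5304783372825280828}{537113920533}$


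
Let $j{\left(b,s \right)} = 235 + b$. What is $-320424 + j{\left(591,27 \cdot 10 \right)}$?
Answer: $-319598$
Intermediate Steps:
$-320424 + j{\left(591,27 \cdot 10 \right)} = -320424 + \left(235 + 591\right) = -320424 + 826 = -319598$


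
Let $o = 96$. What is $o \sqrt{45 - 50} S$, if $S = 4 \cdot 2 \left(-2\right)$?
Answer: $- 1536 i \sqrt{5} \approx - 3434.6 i$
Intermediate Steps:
$S = -16$ ($S = 8 \left(-2\right) = -16$)
$o \sqrt{45 - 50} S = 96 \sqrt{45 - 50} \left(-16\right) = 96 \sqrt{-5} \left(-16\right) = 96 i \sqrt{5} \left(-16\right) = - 1536 i \sqrt{5}$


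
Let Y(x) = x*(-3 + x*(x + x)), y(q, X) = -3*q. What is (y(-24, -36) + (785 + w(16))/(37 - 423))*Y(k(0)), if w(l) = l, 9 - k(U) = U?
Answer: 38624121/386 ≈ 1.0006e+5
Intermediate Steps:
k(U) = 9 - U
Y(x) = x*(-3 + 2*x²) (Y(x) = x*(-3 + x*(2*x)) = x*(-3 + 2*x²))
(y(-24, -36) + (785 + w(16))/(37 - 423))*Y(k(0)) = (-3*(-24) + (785 + 16)/(37 - 423))*((9 - 1*0)*(-3 + 2*(9 - 1*0)²)) = (72 + 801/(-386))*((9 + 0)*(-3 + 2*(9 + 0)²)) = (72 + 801*(-1/386))*(9*(-3 + 2*9²)) = (72 - 801/386)*(9*(-3 + 2*81)) = 26991*(9*(-3 + 162))/386 = 26991*(9*159)/386 = (26991/386)*1431 = 38624121/386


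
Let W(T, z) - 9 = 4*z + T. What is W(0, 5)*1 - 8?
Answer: 21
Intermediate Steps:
W(T, z) = 9 + T + 4*z (W(T, z) = 9 + (4*z + T) = 9 + (T + 4*z) = 9 + T + 4*z)
W(0, 5)*1 - 8 = (9 + 0 + 4*5)*1 - 8 = (9 + 0 + 20)*1 - 8 = 29*1 - 8 = 29 - 8 = 21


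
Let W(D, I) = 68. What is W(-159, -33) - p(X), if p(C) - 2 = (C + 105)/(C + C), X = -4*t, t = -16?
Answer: 8279/128 ≈ 64.680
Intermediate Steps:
X = 64 (X = -4*(-16) = 64)
p(C) = 2 + (105 + C)/(2*C) (p(C) = 2 + (C + 105)/(C + C) = 2 + (105 + C)/((2*C)) = 2 + (105 + C)*(1/(2*C)) = 2 + (105 + C)/(2*C))
W(-159, -33) - p(X) = 68 - 5*(21 + 64)/(2*64) = 68 - 5*85/(2*64) = 68 - 1*425/128 = 68 - 425/128 = 8279/128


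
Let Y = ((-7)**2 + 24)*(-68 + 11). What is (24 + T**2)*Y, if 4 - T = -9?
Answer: -803073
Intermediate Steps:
T = 13 (T = 4 - 1*(-9) = 4 + 9 = 13)
Y = -4161 (Y = (49 + 24)*(-57) = 73*(-57) = -4161)
(24 + T**2)*Y = (24 + 13**2)*(-4161) = (24 + 169)*(-4161) = 193*(-4161) = -803073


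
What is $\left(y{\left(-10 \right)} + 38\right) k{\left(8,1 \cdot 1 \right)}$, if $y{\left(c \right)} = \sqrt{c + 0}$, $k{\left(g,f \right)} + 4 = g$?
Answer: $152 + 4 i \sqrt{10} \approx 152.0 + 12.649 i$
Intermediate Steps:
$k{\left(g,f \right)} = -4 + g$
$y{\left(c \right)} = \sqrt{c}$
$\left(y{\left(-10 \right)} + 38\right) k{\left(8,1 \cdot 1 \right)} = \left(\sqrt{-10} + 38\right) \left(-4 + 8\right) = \left(i \sqrt{10} + 38\right) 4 = \left(38 + i \sqrt{10}\right) 4 = 152 + 4 i \sqrt{10}$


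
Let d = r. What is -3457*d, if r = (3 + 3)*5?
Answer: -103710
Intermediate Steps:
r = 30 (r = 6*5 = 30)
d = 30
-3457*d = -3457*30 = -103710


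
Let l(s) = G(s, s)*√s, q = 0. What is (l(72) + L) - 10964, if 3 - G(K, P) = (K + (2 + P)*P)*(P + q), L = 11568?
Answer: 604 - 2332782*√2 ≈ -3.2984e+6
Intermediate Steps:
G(K, P) = 3 - P*(K + P*(2 + P)) (G(K, P) = 3 - (K + (2 + P)*P)*(P + 0) = 3 - (K + P*(2 + P))*P = 3 - P*(K + P*(2 + P)))
l(s) = √s*(3 - s³ - 3*s²) (l(s) = (3 - s³ - 2*s² - s*s)*√s = (3 - s³ - 2*s² - s²)*√s = (3 - s³ - 3*s²)*√s = √s*(3 - s³ - 3*s²))
(l(72) + L) - 10964 = (√72*(3 - 1*72³ - 3*72²) + 11568) - 10964 = ((6*√2)*(3 - 1*373248 - 3*5184) + 11568) - 10964 = ((6*√2)*(3 - 373248 - 15552) + 11568) - 10964 = ((6*√2)*(-388797) + 11568) - 10964 = (-2332782*√2 + 11568) - 10964 = (11568 - 2332782*√2) - 10964 = 604 - 2332782*√2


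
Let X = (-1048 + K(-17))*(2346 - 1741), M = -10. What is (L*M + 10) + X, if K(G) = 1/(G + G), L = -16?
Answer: -21552185/34 ≈ -6.3389e+5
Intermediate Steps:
K(G) = 1/(2*G)
X = -21557965/34 (X = (-1048 + (½)/(-17))*(2346 - 1741) = (-1048 + (½)*(-1/17))*605 = (-1048 - 1/34)*605 = -35633/34*605 = -21557965/34 ≈ -6.3406e+5)
(L*M + 10) + X = (-16*(-10) + 10) - 21557965/34 = (160 + 10) - 21557965/34 = 170 - 21557965/34 = -21552185/34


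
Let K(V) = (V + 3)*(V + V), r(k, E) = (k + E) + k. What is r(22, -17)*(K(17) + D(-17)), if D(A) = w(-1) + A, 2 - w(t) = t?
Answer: 17982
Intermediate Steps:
w(t) = 2 - t
r(k, E) = E + 2*k (r(k, E) = (E + k) + k = E + 2*k)
K(V) = 2*V*(3 + V) (K(V) = (3 + V)*(2*V) = 2*V*(3 + V))
D(A) = 3 + A (D(A) = (2 - 1*(-1)) + A = (2 + 1) + A = 3 + A)
r(22, -17)*(K(17) + D(-17)) = (-17 + 2*22)*(2*17*(3 + 17) + (3 - 17)) = (-17 + 44)*(2*17*20 - 14) = 27*(680 - 14) = 27*666 = 17982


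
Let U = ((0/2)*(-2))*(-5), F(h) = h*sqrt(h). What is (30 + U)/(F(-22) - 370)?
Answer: -2775/36887 + 165*I*sqrt(22)/36887 ≈ -0.07523 + 0.020981*I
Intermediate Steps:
F(h) = h**(3/2)
U = 0 (U = ((0*(1/2))*(-2))*(-5) = (0*(-2))*(-5) = 0*(-5) = 0)
(30 + U)/(F(-22) - 370) = (30 + 0)/((-22)**(3/2) - 370) = 30/(-22*I*sqrt(22) - 370) = 30/(-370 - 22*I*sqrt(22))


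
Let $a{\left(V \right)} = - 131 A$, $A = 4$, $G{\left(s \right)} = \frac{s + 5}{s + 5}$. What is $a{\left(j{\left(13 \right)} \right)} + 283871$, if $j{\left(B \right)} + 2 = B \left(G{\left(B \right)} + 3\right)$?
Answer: $283347$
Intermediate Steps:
$G{\left(s \right)} = 1$ ($G{\left(s \right)} = \frac{5 + s}{5 + s} = 1$)
$j{\left(B \right)} = -2 + 4 B$ ($j{\left(B \right)} = -2 + B \left(1 + 3\right) = -2 + B 4 = -2 + 4 B$)
$a{\left(V \right)} = -524$ ($a{\left(V \right)} = \left(-131\right) 4 = -524$)
$a{\left(j{\left(13 \right)} \right)} + 283871 = -524 + 283871 = 283347$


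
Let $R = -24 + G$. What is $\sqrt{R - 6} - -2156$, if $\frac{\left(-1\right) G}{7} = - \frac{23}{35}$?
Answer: $2156 + \frac{i \sqrt{635}}{5} \approx 2156.0 + 5.0398 i$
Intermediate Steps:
$G = \frac{23}{5}$ ($G = - 7 \left(- \frac{23}{35}\right) = - 7 \left(\left(-23\right) \frac{1}{35}\right) = \left(-7\right) \left(- \frac{23}{35}\right) = \frac{23}{5} \approx 4.6$)
$R = - \frac{97}{5}$ ($R = -24 + \frac{23}{5} = - \frac{97}{5} \approx -19.4$)
$\sqrt{R - 6} - -2156 = \sqrt{- \frac{97}{5} - 6} - -2156 = \sqrt{- \frac{127}{5}} + 2156 = \frac{i \sqrt{635}}{5} + 2156 = 2156 + \frac{i \sqrt{635}}{5}$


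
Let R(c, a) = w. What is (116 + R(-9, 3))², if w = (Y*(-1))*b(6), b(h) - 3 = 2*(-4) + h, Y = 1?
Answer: 13225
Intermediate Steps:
b(h) = -5 + h (b(h) = 3 + (2*(-4) + h) = 3 + (-8 + h) = -5 + h)
w = -1 (w = (1*(-1))*(-5 + 6) = -1*1 = -1)
R(c, a) = -1
(116 + R(-9, 3))² = (116 - 1)² = 115² = 13225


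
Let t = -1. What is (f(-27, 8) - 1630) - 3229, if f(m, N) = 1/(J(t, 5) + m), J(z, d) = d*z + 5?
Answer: -131194/27 ≈ -4859.0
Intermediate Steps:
J(z, d) = 5 + d*z
f(m, N) = 1/m (f(m, N) = 1/((5 + 5*(-1)) + m) = 1/((5 - 5) + m) = 1/(0 + m) = 1/m)
(f(-27, 8) - 1630) - 3229 = (1/(-27) - 1630) - 3229 = (-1/27 - 1630) - 3229 = -44011/27 - 3229 = -131194/27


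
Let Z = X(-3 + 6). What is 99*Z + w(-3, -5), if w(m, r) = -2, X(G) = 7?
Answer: 691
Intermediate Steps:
Z = 7
99*Z + w(-3, -5) = 99*7 - 2 = 693 - 2 = 691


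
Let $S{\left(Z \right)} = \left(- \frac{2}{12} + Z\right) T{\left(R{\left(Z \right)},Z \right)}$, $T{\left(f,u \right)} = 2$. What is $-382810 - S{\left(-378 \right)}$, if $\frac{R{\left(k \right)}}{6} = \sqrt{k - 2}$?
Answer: $- \frac{1146161}{3} \approx -3.8205 \cdot 10^{5}$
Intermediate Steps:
$R{\left(k \right)} = 6 \sqrt{-2 + k}$ ($R{\left(k \right)} = 6 \sqrt{k - 2} = 6 \sqrt{-2 + k}$)
$S{\left(Z \right)} = - \frac{1}{3} + 2 Z$ ($S{\left(Z \right)} = \left(- \frac{2}{12} + Z\right) 2 = \left(\left(-2\right) \frac{1}{12} + Z\right) 2 = \left(- \frac{1}{6} + Z\right) 2 = - \frac{1}{3} + 2 Z$)
$-382810 - S{\left(-378 \right)} = -382810 - \left(- \frac{1}{3} + 2 \left(-378\right)\right) = -382810 - \left(- \frac{1}{3} - 756\right) = -382810 - - \frac{2269}{3} = -382810 + \frac{2269}{3} = - \frac{1146161}{3}$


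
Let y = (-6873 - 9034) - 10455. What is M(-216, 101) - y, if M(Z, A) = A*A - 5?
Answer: 36558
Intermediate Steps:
M(Z, A) = -5 + A² (M(Z, A) = A² - 5 = -5 + A²)
y = -26362 (y = -15907 - 10455 = -26362)
M(-216, 101) - y = (-5 + 101²) - 1*(-26362) = (-5 + 10201) + 26362 = 10196 + 26362 = 36558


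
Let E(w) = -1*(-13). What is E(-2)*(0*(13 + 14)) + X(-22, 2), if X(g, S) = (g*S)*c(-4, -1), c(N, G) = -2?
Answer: 88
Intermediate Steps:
X(g, S) = -2*S*g (X(g, S) = (g*S)*(-2) = (S*g)*(-2) = -2*S*g)
E(w) = 13
E(-2)*(0*(13 + 14)) + X(-22, 2) = 13*(0*(13 + 14)) - 2*2*(-22) = 13*(0*27) + 88 = 13*0 + 88 = 0 + 88 = 88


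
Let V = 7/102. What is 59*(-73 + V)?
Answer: -438901/102 ≈ -4303.0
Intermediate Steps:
V = 7/102 (V = 7*(1/102) = 7/102 ≈ 0.068627)
59*(-73 + V) = 59*(-73 + 7/102) = 59*(-7439/102) = -438901/102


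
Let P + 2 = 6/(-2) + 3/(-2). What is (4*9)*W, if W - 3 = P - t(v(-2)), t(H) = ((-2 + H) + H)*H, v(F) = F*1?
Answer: -558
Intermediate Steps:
v(F) = F
t(H) = H*(-2 + 2*H) (t(H) = (-2 + 2*H)*H = H*(-2 + 2*H))
P = -13/2 (P = -2 + (6/(-2) + 3/(-2)) = -2 + (6*(-½) + 3*(-½)) = -2 + (-3 - 3/2) = -2 - 9/2 = -13/2 ≈ -6.5000)
W = -31/2 (W = 3 + (-13/2 - 2*(-2)*(-1 - 2)) = 3 + (-13/2 - 2*(-2)*(-3)) = 3 + (-13/2 - 1*12) = 3 + (-13/2 - 12) = 3 - 37/2 = -31/2 ≈ -15.500)
(4*9)*W = (4*9)*(-31/2) = 36*(-31/2) = -558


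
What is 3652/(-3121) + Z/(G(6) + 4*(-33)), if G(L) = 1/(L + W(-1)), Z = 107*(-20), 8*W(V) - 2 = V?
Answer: 15183807/1008083 ≈ 15.062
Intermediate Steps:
W(V) = ¼ + V/8
Z = -2140
G(L) = 1/(⅛ + L) (G(L) = 1/(L + (¼ + (⅛)*(-1))) = 1/(L + (¼ - ⅛)) = 1/(L + ⅛) = 1/(⅛ + L))
3652/(-3121) + Z/(G(6) + 4*(-33)) = 3652/(-3121) - 2140/(8/(1 + 8*6) + 4*(-33)) = 3652*(-1/3121) - 2140/(8/(1 + 48) - 132) = -3652/3121 - 2140/(8/49 - 132) = -3652/3121 - 2140/(-6460/49) = -3652/3121 - 2140*(-49/6460) = -3652/3121 + 5243/323 = 15183807/1008083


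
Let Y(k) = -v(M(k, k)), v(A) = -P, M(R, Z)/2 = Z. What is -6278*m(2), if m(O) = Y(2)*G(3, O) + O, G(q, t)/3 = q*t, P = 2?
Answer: -238564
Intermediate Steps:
M(R, Z) = 2*Z
v(A) = -2 (v(A) = -1*2 = -2)
G(q, t) = 3*q*t (G(q, t) = 3*(q*t) = 3*q*t)
Y(k) = 2 (Y(k) = -1*(-2) = 2)
m(O) = 19*O (m(O) = 2*(3*3*O) + O = 2*(9*O) + O = 18*O + O = 19*O)
-6278*m(2) = -119282*2 = -6278*38 = -238564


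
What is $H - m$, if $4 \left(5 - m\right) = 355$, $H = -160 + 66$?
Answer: $- \frac{41}{4} \approx -10.25$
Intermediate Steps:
$H = -94$
$m = - \frac{335}{4}$ ($m = 5 - \frac{355}{4} = - \frac{335}{4} \approx -83.75$)
$H - m = -94 - - \frac{335}{4} = -94 + \frac{335}{4} = - \frac{41}{4}$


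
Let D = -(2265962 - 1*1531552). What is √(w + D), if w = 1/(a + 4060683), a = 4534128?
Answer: I*√6027937410498018311/2864937 ≈ 856.98*I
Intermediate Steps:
w = 1/8594811 (w = 1/(4534128 + 4060683) = 1/8594811 ≈ 1.1635e-7)
D = -734410 (D = -(2265962 - 1531552) = -1*734410 = -734410)
√(w + D) = √(1/8594811 - 734410) = √(-6312115146509/8594811) = I*√6027937410498018311/2864937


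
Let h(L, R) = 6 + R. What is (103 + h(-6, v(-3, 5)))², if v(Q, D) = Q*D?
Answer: 8836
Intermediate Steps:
v(Q, D) = D*Q
(103 + h(-6, v(-3, 5)))² = (103 + (6 + 5*(-3)))² = (103 + (6 - 15))² = (103 - 9)² = 94² = 8836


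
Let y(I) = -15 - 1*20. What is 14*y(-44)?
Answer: -490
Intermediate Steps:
y(I) = -35 (y(I) = -15 - 20 = -35)
14*y(-44) = 14*(-35) = -490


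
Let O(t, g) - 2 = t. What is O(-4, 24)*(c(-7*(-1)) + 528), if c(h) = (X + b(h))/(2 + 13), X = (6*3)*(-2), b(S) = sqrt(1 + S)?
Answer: -5256/5 - 4*sqrt(2)/15 ≈ -1051.6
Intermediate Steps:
O(t, g) = 2 + t
X = -36 (X = 18*(-2) = -36)
c(h) = -12/5 + sqrt(1 + h)/15 (c(h) = (-36 + sqrt(1 + h))/(2 + 13) = (-36 + sqrt(1 + h))/15 = (-36 + sqrt(1 + h))*(1/15) = -12/5 + sqrt(1 + h)/15)
O(-4, 24)*(c(-7*(-1)) + 528) = (2 - 4)*((-12/5 + sqrt(1 - 7*(-1))/15) + 528) = -2*((-12/5 + sqrt(1 + 7)/15) + 528) = -2*((-12/5 + sqrt(8)/15) + 528) = -2*((-12/5 + (2*sqrt(2))/15) + 528) = -2*((-12/5 + 2*sqrt(2)/15) + 528) = -2*(2628/5 + 2*sqrt(2)/15) = -5256/5 - 4*sqrt(2)/15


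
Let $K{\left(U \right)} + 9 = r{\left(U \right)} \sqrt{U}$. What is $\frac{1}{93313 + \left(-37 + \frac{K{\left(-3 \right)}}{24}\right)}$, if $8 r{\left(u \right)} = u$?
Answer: $\frac{127352320}{11878867243201} + \frac{64 i \sqrt{3}}{35636601729603} \approx 1.0721 \cdot 10^{-5} + 3.1106 \cdot 10^{-12} i$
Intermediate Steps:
$r{\left(u \right)} = \frac{u}{8}$
$K{\left(U \right)} = -9 + \frac{U^{\frac{3}{2}}}{8}$ ($K{\left(U \right)} = -9 + \frac{U}{8} \sqrt{U} = -9 + \frac{U^{\frac{3}{2}}}{8}$)
$\frac{1}{93313 + \left(-37 + \frac{K{\left(-3 \right)}}{24}\right)} = \frac{1}{93313 - \left(37 - \frac{-9 + \frac{\left(-3\right)^{\frac{3}{2}}}{8}}{24}\right)} = \frac{1}{93313 - \left(37 - \frac{-9 + \frac{\left(-3\right) i \sqrt{3}}{8}}{24}\right)} = \frac{1}{93313 - \left(37 - \frac{-9 - \frac{3 i \sqrt{3}}{8}}{24}\right)} = \frac{1}{93313 - \left(\frac{299}{8} + \frac{i \sqrt{3}}{64}\right)} = \frac{1}{\frac{746205}{8} - \frac{i \sqrt{3}}{64}}$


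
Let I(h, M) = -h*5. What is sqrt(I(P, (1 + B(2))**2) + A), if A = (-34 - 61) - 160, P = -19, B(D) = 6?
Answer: 4*I*sqrt(10) ≈ 12.649*I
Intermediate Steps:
I(h, M) = -5*h
A = -255 (A = -95 - 160 = -255)
sqrt(I(P, (1 + B(2))**2) + A) = sqrt(-5*(-19) - 255) = sqrt(95 - 255) = sqrt(-160) = 4*I*sqrt(10)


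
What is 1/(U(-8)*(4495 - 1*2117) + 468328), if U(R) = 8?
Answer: 1/487352 ≈ 2.0519e-6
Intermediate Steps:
1/(U(-8)*(4495 - 1*2117) + 468328) = 1/(8*(4495 - 1*2117) + 468328) = 1/(8*(4495 - 2117) + 468328) = 1/(8*2378 + 468328) = 1/(19024 + 468328) = 1/487352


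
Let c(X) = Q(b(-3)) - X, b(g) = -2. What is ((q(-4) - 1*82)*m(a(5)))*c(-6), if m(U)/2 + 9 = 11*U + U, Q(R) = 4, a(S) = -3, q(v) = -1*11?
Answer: 83700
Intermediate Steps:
q(v) = -11
c(X) = 4 - X
m(U) = -18 + 24*U (m(U) = -18 + 2*(11*U + U) = -18 + 2*(12*U) = -18 + 24*U)
((q(-4) - 1*82)*m(a(5)))*c(-6) = ((-11 - 1*82)*(-18 + 24*(-3)))*(4 - 1*(-6)) = ((-11 - 82)*(-18 - 72))*(4 + 6) = -93*(-90)*10 = 8370*10 = 83700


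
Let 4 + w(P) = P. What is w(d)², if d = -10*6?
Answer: 4096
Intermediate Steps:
d = -60
w(P) = -4 + P
w(d)² = (-4 - 60)² = (-64)² = 4096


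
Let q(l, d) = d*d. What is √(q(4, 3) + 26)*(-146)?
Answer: -146*√35 ≈ -863.75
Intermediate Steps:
q(l, d) = d²
√(q(4, 3) + 26)*(-146) = √(3² + 26)*(-146) = √(9 + 26)*(-146) = √35*(-146) = -146*√35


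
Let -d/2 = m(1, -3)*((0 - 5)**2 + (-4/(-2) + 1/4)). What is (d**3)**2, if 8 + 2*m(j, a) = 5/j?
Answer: 1222605980803089/4096 ≈ 2.9849e+11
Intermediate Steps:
m(j, a) = -4 + 5/(2*j) (m(j, a) = -4 + (5/j)/2 = -4 + 5/(2*j))
d = 327/4 (d = -2*(-4 + (5/2)/1)*((0 - 5)**2 + (-4/(-2) + 1/4)) = -2*(-4 + (5/2)*1)*((-5)**2 + (-4*(-1/2) + 1*(1/4))) = -2*(-4 + 5/2)*(25 + (2 + 1/4)) = -(-3)*(25 + 9/4) = -(-3)*109/4 = -2*(-327/8) = 327/4 ≈ 81.750)
(d**3)**2 = ((327/4)**3)**2 = (34965783/64)**2 = 1222605980803089/4096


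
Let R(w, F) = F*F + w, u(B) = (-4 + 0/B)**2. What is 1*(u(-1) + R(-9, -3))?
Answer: 16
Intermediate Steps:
u(B) = 16 (u(B) = (-4 + 0)**2 = (-4)**2 = 16)
R(w, F) = w + F**2 (R(w, F) = F**2 + w = w + F**2)
1*(u(-1) + R(-9, -3)) = 1*(16 + (-9 + (-3)**2)) = 1*(16 + (-9 + 9)) = 1*(16 + 0) = 1*16 = 16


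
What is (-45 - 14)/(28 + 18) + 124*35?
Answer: 199581/46 ≈ 4338.7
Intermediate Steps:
(-45 - 14)/(28 + 18) + 124*35 = -59/46 + 4340 = 199581/46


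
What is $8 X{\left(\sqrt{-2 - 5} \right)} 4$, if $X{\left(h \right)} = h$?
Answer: $32 i \sqrt{7} \approx 84.664 i$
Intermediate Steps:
$8 X{\left(\sqrt{-2 - 5} \right)} 4 = 8 \sqrt{-2 - 5} \cdot 4 = 8 \sqrt{-7} \cdot 4 = 8 i \sqrt{7} \cdot 4 = 32 i \sqrt{7}$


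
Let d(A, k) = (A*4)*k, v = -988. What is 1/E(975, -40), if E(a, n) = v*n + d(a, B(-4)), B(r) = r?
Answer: 1/23920 ≈ 4.1806e-5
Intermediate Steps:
d(A, k) = 4*A*k (d(A, k) = (4*A)*k = 4*A*k)
E(a, n) = -988*n - 16*a (E(a, n) = -988*n + 4*a*(-4) = -988*n - 16*a)
1/E(975, -40) = 1/(-988*(-40) - 16*975) = 1/(39520 - 15600) = 1/23920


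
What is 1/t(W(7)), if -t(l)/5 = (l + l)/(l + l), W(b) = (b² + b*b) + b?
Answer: -⅕ ≈ -0.20000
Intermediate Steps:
W(b) = b + 2*b² (W(b) = (b² + b²) + b = 2*b² + b = b + 2*b²)
t(l) = -5 (t(l) = -5*(l + l)/(l + l) = -5*2*l/(2*l) = -5*2*l*1/(2*l) = -5*1 = -5)
1/t(W(7)) = 1/(-5) = -⅕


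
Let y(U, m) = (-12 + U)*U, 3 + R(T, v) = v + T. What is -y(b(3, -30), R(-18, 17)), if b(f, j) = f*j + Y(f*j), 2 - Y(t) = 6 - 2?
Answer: -9568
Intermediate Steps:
R(T, v) = -3 + T + v (R(T, v) = -3 + (v + T) = -3 + (T + v) = -3 + T + v)
Y(t) = -2 (Y(t) = 2 - (6 - 2) = 2 - 1*4 = 2 - 4 = -2)
b(f, j) = -2 + f*j (b(f, j) = f*j - 2 = -2 + f*j)
y(U, m) = U*(-12 + U)
-y(b(3, -30), R(-18, 17)) = -(-2 + 3*(-30))*(-12 + (-2 + 3*(-30))) = -(-2 - 90)*(-12 + (-2 - 90)) = -(-92)*(-12 - 92) = -(-92)*(-104) = -1*9568 = -9568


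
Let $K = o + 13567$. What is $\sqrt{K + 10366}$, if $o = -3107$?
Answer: $3 \sqrt{2314} \approx 144.31$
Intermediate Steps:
$K = 10460$ ($K = -3107 + 13567 = 10460$)
$\sqrt{K + 10366} = \sqrt{10460 + 10366} = \sqrt{20826} = 3 \sqrt{2314}$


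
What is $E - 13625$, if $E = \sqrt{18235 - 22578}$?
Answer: $-13625 + i \sqrt{4343} \approx -13625.0 + 65.901 i$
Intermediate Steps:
$E = i \sqrt{4343}$ ($E = \sqrt{-4343} = i \sqrt{4343} \approx 65.901 i$)
$E - 13625 = i \sqrt{4343} - 13625 = -13625 + i \sqrt{4343}$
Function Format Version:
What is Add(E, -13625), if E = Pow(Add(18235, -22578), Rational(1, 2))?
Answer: Add(-13625, Mul(I, Pow(4343, Rational(1, 2)))) ≈ Add(-13625., Mul(65.901, I))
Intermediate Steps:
E = Mul(I, Pow(4343, Rational(1, 2))) (E = Pow(-4343, Rational(1, 2)) = Mul(I, Pow(4343, Rational(1, 2))) ≈ Mul(65.901, I))
Add(E, -13625) = Add(Mul(I, Pow(4343, Rational(1, 2))), -13625) = Add(-13625, Mul(I, Pow(4343, Rational(1, 2))))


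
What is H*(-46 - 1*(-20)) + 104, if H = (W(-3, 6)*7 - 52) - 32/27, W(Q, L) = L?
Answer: 10660/27 ≈ 394.81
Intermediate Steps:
H = -302/27 (H = (6*7 - 52) - 32/27 = (42 - 52) - 32*1/27 = -10 - 32/27 = -302/27 ≈ -11.185)
H*(-46 - 1*(-20)) + 104 = -302*(-46 - 1*(-20))/27 + 104 = -302*(-46 + 20)/27 + 104 = -302/27*(-26) + 104 = 7852/27 + 104 = 10660/27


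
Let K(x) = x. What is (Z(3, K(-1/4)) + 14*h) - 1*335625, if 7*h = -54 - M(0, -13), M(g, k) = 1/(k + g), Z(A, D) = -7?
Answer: -4364618/13 ≈ -3.3574e+5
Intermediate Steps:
M(g, k) = 1/(g + k)
h = -701/91 (h = (-54 - 1/(0 - 13))/7 = (-54 - 1/(-13))/7 = (-54 - 1*(-1/13))/7 = (-54 + 1/13)/7 = (⅐)*(-701/13) = -701/91 ≈ -7.7033)
(Z(3, K(-1/4)) + 14*h) - 1*335625 = (-7 + 14*(-701/91)) - 1*335625 = (-7 - 1402/13) - 335625 = -1493/13 - 335625 = -4364618/13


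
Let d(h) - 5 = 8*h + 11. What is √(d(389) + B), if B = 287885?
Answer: √291013 ≈ 539.46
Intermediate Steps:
d(h) = 16 + 8*h (d(h) = 5 + (8*h + 11) = 5 + (11 + 8*h) = 16 + 8*h)
√(d(389) + B) = √((16 + 8*389) + 287885) = √((16 + 3112) + 287885) = √(3128 + 287885) = √291013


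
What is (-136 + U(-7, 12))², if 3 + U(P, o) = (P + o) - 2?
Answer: 18496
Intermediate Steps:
U(P, o) = -5 + P + o (U(P, o) = -3 + ((P + o) - 2) = -3 + (-2 + P + o) = -5 + P + o)
(-136 + U(-7, 12))² = (-136 + (-5 - 7 + 12))² = (-136 + 0)² = (-136)² = 18496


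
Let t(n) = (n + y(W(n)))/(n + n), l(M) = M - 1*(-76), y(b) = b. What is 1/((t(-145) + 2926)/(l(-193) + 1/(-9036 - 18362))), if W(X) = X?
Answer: -3205567/80193946 ≈ -0.039973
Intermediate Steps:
l(M) = 76 + M (l(M) = M + 76 = 76 + M)
t(n) = 1 (t(n) = (n + n)/(n + n) = (2*n)/((2*n)) = (2*n)*(1/(2*n)) = 1)
1/((t(-145) + 2926)/(l(-193) + 1/(-9036 - 18362))) = 1/((1 + 2926)/((76 - 193) + 1/(-9036 - 18362))) = 1/(2927/(-117 + 1/(-27398))) = 1/(2927/(-117 - 1/27398)) = 1/(2927/(-3205567/27398)) = 1/(2927*(-27398/3205567)) = 1/(-80193946/3205567) = -3205567/80193946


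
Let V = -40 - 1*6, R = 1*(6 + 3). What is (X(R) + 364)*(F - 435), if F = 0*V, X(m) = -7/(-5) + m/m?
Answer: -159384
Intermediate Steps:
R = 9 (R = 1*9 = 9)
X(m) = 12/5 (X(m) = -7*(-⅕) + 1 = 7/5 + 1 = 12/5)
V = -46 (V = -40 - 6 = -46)
F = 0 (F = 0*(-46) = 0)
(X(R) + 364)*(F - 435) = (12/5 + 364)*(0 - 435) = (1832/5)*(-435) = -159384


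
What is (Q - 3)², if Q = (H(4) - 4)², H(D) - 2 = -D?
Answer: 1089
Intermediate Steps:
H(D) = 2 - D
Q = 36 (Q = ((2 - 1*4) - 4)² = ((2 - 4) - 4)² = (-2 - 4)² = (-6)² = 36)
(Q - 3)² = (36 - 3)² = 33² = 1089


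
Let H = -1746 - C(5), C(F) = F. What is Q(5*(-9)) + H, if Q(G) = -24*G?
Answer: -671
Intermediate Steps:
H = -1751 (H = -1746 - 1*5 = -1746 - 5 = -1751)
Q(5*(-9)) + H = -120*(-9) - 1751 = -24*(-45) - 1751 = 1080 - 1751 = -671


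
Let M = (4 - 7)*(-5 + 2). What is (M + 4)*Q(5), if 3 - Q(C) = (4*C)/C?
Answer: -13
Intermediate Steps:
Q(C) = -1 (Q(C) = 3 - 4*C/C = 3 - 1*4 = 3 - 4 = -1)
M = 9 (M = -3*(-3) = 9)
(M + 4)*Q(5) = (9 + 4)*(-1) = 13*(-1) = -13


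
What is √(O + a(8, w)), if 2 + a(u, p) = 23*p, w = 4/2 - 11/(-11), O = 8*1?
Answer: 5*√3 ≈ 8.6602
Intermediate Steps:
O = 8
w = 3 (w = 4*(½) - 11*(-1/11) = 2 + 1 = 3)
a(u, p) = -2 + 23*p
√(O + a(8, w)) = √(8 + (-2 + 23*3)) = √(8 + (-2 + 69)) = √(8 + 67) = √75 = 5*√3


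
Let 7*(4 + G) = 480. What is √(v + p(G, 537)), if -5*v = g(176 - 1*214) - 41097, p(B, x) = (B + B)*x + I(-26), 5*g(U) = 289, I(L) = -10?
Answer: √94995754/35 ≈ 278.47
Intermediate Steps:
G = 452/7 (G = -4 + (⅐)*480 = -4 + 480/7 = 452/7 ≈ 64.571)
g(U) = 289/5 (g(U) = (⅕)*289 = 289/5)
p(B, x) = -10 + 2*B*x (p(B, x) = (B + B)*x - 10 = (2*B)*x - 10 = 2*B*x - 10 = -10 + 2*B*x)
v = 205196/25 (v = -(289/5 - 41097)/5 = -⅕*(-205196/5) = 205196/25 ≈ 8207.8)
√(v + p(G, 537)) = √(205196/25 + (-10 + 2*(452/7)*537)) = √(205196/25 + (-10 + 485448/7)) = √(205196/25 + 485378/7) = √(13570822/175) = √94995754/35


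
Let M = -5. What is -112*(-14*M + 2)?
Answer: -8064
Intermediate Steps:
-112*(-14*M + 2) = -112*(-14*(-5) + 2) = -112*(70 + 2) = -112*72 = -8064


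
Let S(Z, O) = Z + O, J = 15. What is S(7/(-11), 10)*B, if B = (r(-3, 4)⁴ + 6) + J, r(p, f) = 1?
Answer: 206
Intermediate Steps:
S(Z, O) = O + Z
B = 22 (B = (1⁴ + 6) + 15 = (1 + 6) + 15 = 7 + 15 = 22)
S(7/(-11), 10)*B = (10 + 7/(-11))*22 = (10 + 7*(-1/11))*22 = (10 - 7/11)*22 = (103/11)*22 = 206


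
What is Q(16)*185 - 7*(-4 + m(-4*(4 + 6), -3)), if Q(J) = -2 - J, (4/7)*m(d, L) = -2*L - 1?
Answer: -13453/4 ≈ -3363.3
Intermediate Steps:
m(d, L) = -7/4 - 7*L/2 (m(d, L) = 7*(-2*L - 1)/4 = 7*(-1 - 2*L)/4 = -7/4 - 7*L/2)
Q(16)*185 - 7*(-4 + m(-4*(4 + 6), -3)) = (-2 - 1*16)*185 - 7*(-4 + (-7/4 - 7/2*(-3))) = (-2 - 16)*185 - 7*(-4 + (-7/4 + 21/2)) = -18*185 - 7*(-4 + 35/4) = -3330 - 7*19/4 = -3330 - 133/4 = -13453/4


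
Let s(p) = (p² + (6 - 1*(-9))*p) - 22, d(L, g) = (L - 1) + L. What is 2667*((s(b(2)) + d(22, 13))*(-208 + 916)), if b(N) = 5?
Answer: 228476556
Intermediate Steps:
d(L, g) = -1 + 2*L (d(L, g) = (-1 + L) + L = -1 + 2*L)
s(p) = -22 + p² + 15*p (s(p) = (p² + (6 + 9)*p) - 22 = (p² + 15*p) - 22 = -22 + p² + 15*p)
2667*((s(b(2)) + d(22, 13))*(-208 + 916)) = 2667*(((-22 + 5² + 15*5) + (-1 + 2*22))*(-208 + 916)) = 2667*(((-22 + 25 + 75) + (-1 + 44))*708) = 2667*((78 + 43)*708) = 2667*(121*708) = 2667*85668 = 228476556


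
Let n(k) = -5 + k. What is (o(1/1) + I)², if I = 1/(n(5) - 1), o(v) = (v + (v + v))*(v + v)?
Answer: 25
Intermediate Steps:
o(v) = 6*v² (o(v) = (v + 2*v)*(2*v) = (3*v)*(2*v) = 6*v²)
I = -1 (I = 1/((-5 + 5) - 1) = 1/(0 - 1) = 1/(-1) = -1)
(o(1/1) + I)² = (6*(1/1)² - 1)² = (6*1² - 1)² = (6*1 - 1)² = (6 - 1)² = 5² = 25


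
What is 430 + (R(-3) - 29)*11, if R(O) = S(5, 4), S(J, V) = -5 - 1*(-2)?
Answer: 78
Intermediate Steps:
S(J, V) = -3 (S(J, V) = -5 + 2 = -3)
R(O) = -3
430 + (R(-3) - 29)*11 = 430 + (-3 - 29)*11 = 430 - 32*11 = 430 - 352 = 78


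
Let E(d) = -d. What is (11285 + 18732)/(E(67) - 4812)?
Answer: -30017/4879 ≈ -6.1523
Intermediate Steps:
(11285 + 18732)/(E(67) - 4812) = (11285 + 18732)/(-1*67 - 4812) = 30017/(-67 - 4812) = 30017/(-4879) = 30017*(-1/4879) = -30017/4879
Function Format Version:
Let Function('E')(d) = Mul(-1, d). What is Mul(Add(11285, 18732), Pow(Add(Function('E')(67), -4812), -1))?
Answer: Rational(-30017, 4879) ≈ -6.1523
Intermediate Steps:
Mul(Add(11285, 18732), Pow(Add(Function('E')(67), -4812), -1)) = Mul(Add(11285, 18732), Pow(Add(Mul(-1, 67), -4812), -1)) = Mul(30017, Pow(Add(-67, -4812), -1)) = Mul(30017, Pow(-4879, -1)) = Mul(30017, Rational(-1, 4879)) = Rational(-30017, 4879)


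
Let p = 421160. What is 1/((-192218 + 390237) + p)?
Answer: 1/619179 ≈ 1.6150e-6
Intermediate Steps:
1/((-192218 + 390237) + p) = 1/((-192218 + 390237) + 421160) = 1/(198019 + 421160) = 1/619179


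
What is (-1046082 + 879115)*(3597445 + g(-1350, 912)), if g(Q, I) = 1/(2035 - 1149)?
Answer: -532179975160057/886 ≈ -6.0065e+11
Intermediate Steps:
g(Q, I) = 1/886
(-1046082 + 879115)*(3597445 + g(-1350, 912)) = (-1046082 + 879115)*(3597445 + 1/886) = -166967*3187336271/886 = -532179975160057/886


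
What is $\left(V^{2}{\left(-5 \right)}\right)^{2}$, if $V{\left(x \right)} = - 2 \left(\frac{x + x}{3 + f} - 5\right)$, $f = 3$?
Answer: $\frac{2560000}{81} \approx 31605.0$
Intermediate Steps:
$V{\left(x \right)} = 10 - \frac{2 x}{3}$ ($V{\left(x \right)} = - 2 \left(\frac{x + x}{3 + 3} - 5\right) = - 2 \left(\frac{2 x}{6} - 5\right) = - 2 \left(2 x \frac{1}{6} - 5\right) = - 2 \left(\frac{x}{3} - 5\right) = - 2 \left(-5 + \frac{x}{3}\right) = 10 - \frac{2 x}{3}$)
$\left(V^{2}{\left(-5 \right)}\right)^{2} = \left(\left(10 - - \frac{10}{3}\right)^{2}\right)^{2} = \left(\left(10 + \frac{10}{3}\right)^{2}\right)^{2} = \left(\left(\frac{40}{3}\right)^{2}\right)^{2} = \left(\frac{1600}{9}\right)^{2} = \frac{2560000}{81}$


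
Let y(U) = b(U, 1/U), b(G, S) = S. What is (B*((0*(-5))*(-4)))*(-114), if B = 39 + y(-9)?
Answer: 0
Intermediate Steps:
y(U) = 1/U
B = 350/9 (B = 39 + 1/(-9) = 39 - ⅑ = 350/9 ≈ 38.889)
(B*((0*(-5))*(-4)))*(-114) = (350*((0*(-5))*(-4))/9)*(-114) = (350*(0*(-4))/9)*(-114) = ((350/9)*0)*(-114) = 0*(-114) = 0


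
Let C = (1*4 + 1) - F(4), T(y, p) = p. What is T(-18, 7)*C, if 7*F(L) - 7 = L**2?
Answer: 12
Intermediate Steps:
F(L) = 1 + L**2/7
C = 12/7 (C = (1*4 + 1) - (1 + (1/7)*4**2) = (4 + 1) - (1 + (1/7)*16) = 5 - (1 + 16/7) = 5 - 1*23/7 = 5 - 23/7 = 12/7 ≈ 1.7143)
T(-18, 7)*C = 7*(12/7) = 12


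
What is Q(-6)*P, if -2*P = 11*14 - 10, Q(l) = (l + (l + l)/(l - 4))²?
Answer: -41472/25 ≈ -1658.9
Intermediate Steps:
Q(l) = (l + 2*l/(-4 + l))² (Q(l) = (l + (2*l)/(-4 + l))² = (l + 2*l/(-4 + l))²)
P = -72 (P = -(11*14 - 10)/2 = -(154 - 10)/2 = -½*144 = -72)
Q(-6)*P = ((-6)²*(-2 - 6)²/(-4 - 6)²)*(-72) = (36*(-8)²/(-10)²)*(-72) = (36*(1/100)*64)*(-72) = (576/25)*(-72) = -41472/25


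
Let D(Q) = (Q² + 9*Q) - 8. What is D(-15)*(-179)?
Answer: -14678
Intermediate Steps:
D(Q) = -8 + Q² + 9*Q
D(-15)*(-179) = (-8 + (-15)² + 9*(-15))*(-179) = (-8 + 225 - 135)*(-179) = 82*(-179) = -14678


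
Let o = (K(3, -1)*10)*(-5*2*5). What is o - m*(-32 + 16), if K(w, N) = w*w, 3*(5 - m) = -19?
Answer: -12956/3 ≈ -4318.7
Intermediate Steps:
m = 34/3 (m = 5 - ⅓*(-19) = 5 + 19/3 = 34/3 ≈ 11.333)
K(w, N) = w²
o = -4500 (o = (3²*10)*(-5*2*5) = (9*10)*(-10*5) = 90*(-50) = -4500)
o - m*(-32 + 16) = -4500 - 34*(-32 + 16)/3 = -4500 - 34*(-16)/3 = -4500 - 1*(-544/3) = -4500 + 544/3 = -12956/3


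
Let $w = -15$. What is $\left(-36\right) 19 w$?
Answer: $10260$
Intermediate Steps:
$\left(-36\right) 19 w = \left(-36\right) 19 \left(-15\right) = \left(-684\right) \left(-15\right) = 10260$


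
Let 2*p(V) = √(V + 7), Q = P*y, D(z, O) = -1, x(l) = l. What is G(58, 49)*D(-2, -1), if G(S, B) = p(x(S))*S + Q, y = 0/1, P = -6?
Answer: -29*√65 ≈ -233.81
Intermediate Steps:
y = 0 (y = 0*1 = 0)
Q = 0 (Q = -6*0 = 0)
p(V) = √(7 + V)/2 (p(V) = √(V + 7)/2 = √(7 + V)/2)
G(S, B) = S*√(7 + S)/2 (G(S, B) = (√(7 + S)/2)*S + 0 = S*√(7 + S)/2 + 0 = S*√(7 + S)/2)
G(58, 49)*D(-2, -1) = ((½)*58*√(7 + 58))*(-1) = ((½)*58*√65)*(-1) = (29*√65)*(-1) = -29*√65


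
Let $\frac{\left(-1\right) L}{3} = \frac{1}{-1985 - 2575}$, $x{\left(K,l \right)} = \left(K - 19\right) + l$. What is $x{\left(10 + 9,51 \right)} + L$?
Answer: $\frac{77521}{1520} \approx 51.001$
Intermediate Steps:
$x{\left(K,l \right)} = -19 + K + l$ ($x{\left(K,l \right)} = \left(-19 + K\right) + l = -19 + K + l$)
$L = \frac{1}{1520}$ ($L = - \frac{3}{-1985 - 2575} = - \frac{3}{-4560} = \left(-3\right) \left(- \frac{1}{4560}\right) = \frac{1}{1520} \approx 0.00065789$)
$x{\left(10 + 9,51 \right)} + L = \left(-19 + \left(10 + 9\right) + 51\right) + \frac{1}{1520} = \left(-19 + 19 + 51\right) + \frac{1}{1520} = 51 + \frac{1}{1520} = \frac{77521}{1520}$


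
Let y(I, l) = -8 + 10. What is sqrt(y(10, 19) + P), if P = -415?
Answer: I*sqrt(413) ≈ 20.322*I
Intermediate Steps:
y(I, l) = 2
sqrt(y(10, 19) + P) = sqrt(2 - 415) = sqrt(-413) = I*sqrt(413)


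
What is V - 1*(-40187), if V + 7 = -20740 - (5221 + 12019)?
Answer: 2200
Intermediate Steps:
V = -37987 (V = -7 + (-20740 - (5221 + 12019)) = -7 + (-20740 - 1*17240) = -7 + (-20740 - 17240) = -7 - 37980 = -37987)
V - 1*(-40187) = -37987 - 1*(-40187) = -37987 + 40187 = 2200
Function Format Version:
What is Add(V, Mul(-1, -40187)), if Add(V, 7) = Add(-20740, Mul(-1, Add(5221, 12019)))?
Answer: 2200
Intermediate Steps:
V = -37987 (V = Add(-7, Add(-20740, Mul(-1, Add(5221, 12019)))) = Add(-7, Add(-20740, Mul(-1, 17240))) = Add(-7, Add(-20740, -17240)) = Add(-7, -37980) = -37987)
Add(V, Mul(-1, -40187)) = Add(-37987, Mul(-1, -40187)) = Add(-37987, 40187) = 2200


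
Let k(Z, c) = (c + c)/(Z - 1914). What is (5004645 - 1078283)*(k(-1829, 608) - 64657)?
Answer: -50012008490466/197 ≈ -2.5387e+11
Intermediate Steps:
k(Z, c) = 2*c/(-1914 + Z) (k(Z, c) = (2*c)/(-1914 + Z) = 2*c/(-1914 + Z))
(5004645 - 1078283)*(k(-1829, 608) - 64657) = (5004645 - 1078283)*(2*608/(-1914 - 1829) - 64657) = 3926362*(2*608/(-3743) - 64657) = 3926362*(2*608*(-1/3743) - 64657) = 3926362*(-64/197 - 64657) = 3926362*(-12737493/197) = -50012008490466/197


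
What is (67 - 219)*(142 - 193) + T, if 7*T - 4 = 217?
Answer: 54485/7 ≈ 7783.6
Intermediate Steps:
T = 221/7 (T = 4/7 + (1/7)*217 = 4/7 + 31 = 221/7 ≈ 31.571)
(67 - 219)*(142 - 193) + T = (67 - 219)*(142 - 193) + 221/7 = -152*(-51) + 221/7 = 7752 + 221/7 = 54485/7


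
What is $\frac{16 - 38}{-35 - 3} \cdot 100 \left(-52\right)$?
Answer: $- \frac{57200}{19} \approx -3010.5$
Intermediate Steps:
$\frac{16 - 38}{-35 - 3} \cdot 100 \left(-52\right) = - \frac{22}{-38} \cdot 100 \left(-52\right) = \left(-22\right) \left(- \frac{1}{38}\right) 100 \left(-52\right) = \frac{11}{19} \cdot 100 \left(-52\right) = \frac{1100}{19} \left(-52\right) = - \frac{57200}{19}$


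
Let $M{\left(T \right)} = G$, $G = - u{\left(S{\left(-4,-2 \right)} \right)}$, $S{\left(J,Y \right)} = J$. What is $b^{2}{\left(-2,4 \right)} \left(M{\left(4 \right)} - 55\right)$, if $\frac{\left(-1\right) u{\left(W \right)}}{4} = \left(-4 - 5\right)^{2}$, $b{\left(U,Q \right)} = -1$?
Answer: $269$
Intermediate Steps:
$u{\left(W \right)} = -324$ ($u{\left(W \right)} = - 4 \left(-4 - 5\right)^{2} = - 4 \left(-9\right)^{2} = \left(-4\right) 81 = -324$)
$G = 324$ ($G = \left(-1\right) \left(-324\right) = 324$)
$M{\left(T \right)} = 324$
$b^{2}{\left(-2,4 \right)} \left(M{\left(4 \right)} - 55\right) = \left(-1\right)^{2} \left(324 - 55\right) = 1 \cdot 269 = 269$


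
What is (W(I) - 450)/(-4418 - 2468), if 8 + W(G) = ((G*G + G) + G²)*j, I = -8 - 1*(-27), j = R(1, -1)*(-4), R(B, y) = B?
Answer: 1711/3443 ≈ 0.49695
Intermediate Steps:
j = -4 (j = 1*(-4) = -4)
I = 19 (I = -8 + 27 = 19)
W(G) = -8 - 8*G² - 4*G (W(G) = -8 + ((G*G + G) + G²)*(-4) = -8 + ((G² + G) + G²)*(-4) = -8 + ((G + G²) + G²)*(-4) = -8 + (G + 2*G²)*(-4) = -8 + (-8*G² - 4*G) = -8 - 8*G² - 4*G)
(W(I) - 450)/(-4418 - 2468) = ((-8 - 8*19² - 4*19) - 450)/(-4418 - 2468) = ((-8 - 8*361 - 76) - 450)/(-6886) = ((-8 - 2888 - 76) - 450)*(-1/6886) = (-2972 - 450)*(-1/6886) = -3422*(-1/6886) = 1711/3443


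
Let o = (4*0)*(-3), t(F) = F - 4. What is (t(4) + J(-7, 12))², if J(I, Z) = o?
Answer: 0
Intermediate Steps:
t(F) = -4 + F
o = 0 (o = 0*(-3) = 0)
J(I, Z) = 0
(t(4) + J(-7, 12))² = ((-4 + 4) + 0)² = (0 + 0)² = 0² = 0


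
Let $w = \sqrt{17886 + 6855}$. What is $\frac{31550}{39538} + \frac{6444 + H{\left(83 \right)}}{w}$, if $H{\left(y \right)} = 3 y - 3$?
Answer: $\frac{15775}{19769} + \frac{2230 \sqrt{2749}}{2749} \approx 43.33$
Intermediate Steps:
$H{\left(y \right)} = -3 + 3 y$
$w = 3 \sqrt{2749}$ ($w = \sqrt{24741} = 3 \sqrt{2749} \approx 157.29$)
$\frac{31550}{39538} + \frac{6444 + H{\left(83 \right)}}{w} = \frac{31550}{39538} + \frac{6444 + \left(-3 + 3 \cdot 83\right)}{3 \sqrt{2749}} = 31550 \cdot \frac{1}{39538} + \left(6444 + \left(-3 + 249\right)\right) \frac{\sqrt{2749}}{8247} = \frac{15775}{19769} + \left(6444 + 246\right) \frac{\sqrt{2749}}{8247} = \frac{15775}{19769} + 6690 \frac{\sqrt{2749}}{8247} = \frac{15775}{19769} + \frac{2230 \sqrt{2749}}{2749}$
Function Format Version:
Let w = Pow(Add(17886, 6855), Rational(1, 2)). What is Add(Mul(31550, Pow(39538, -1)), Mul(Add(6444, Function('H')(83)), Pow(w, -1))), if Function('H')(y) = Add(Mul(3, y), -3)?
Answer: Add(Rational(15775, 19769), Mul(Rational(2230, 2749), Pow(2749, Rational(1, 2)))) ≈ 43.330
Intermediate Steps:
Function('H')(y) = Add(-3, Mul(3, y))
w = Mul(3, Pow(2749, Rational(1, 2))) (w = Pow(24741, Rational(1, 2)) = Mul(3, Pow(2749, Rational(1, 2))) ≈ 157.29)
Add(Mul(31550, Pow(39538, -1)), Mul(Add(6444, Function('H')(83)), Pow(w, -1))) = Add(Mul(31550, Pow(39538, -1)), Mul(Add(6444, Add(-3, Mul(3, 83))), Pow(Mul(3, Pow(2749, Rational(1, 2))), -1))) = Add(Mul(31550, Rational(1, 39538)), Mul(Add(6444, Add(-3, 249)), Mul(Rational(1, 8247), Pow(2749, Rational(1, 2))))) = Add(Rational(15775, 19769), Mul(Add(6444, 246), Mul(Rational(1, 8247), Pow(2749, Rational(1, 2))))) = Add(Rational(15775, 19769), Mul(6690, Mul(Rational(1, 8247), Pow(2749, Rational(1, 2))))) = Add(Rational(15775, 19769), Mul(Rational(2230, 2749), Pow(2749, Rational(1, 2))))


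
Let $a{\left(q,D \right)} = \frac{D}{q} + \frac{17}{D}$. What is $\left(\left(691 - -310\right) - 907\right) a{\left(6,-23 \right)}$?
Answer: $- \frac{29657}{69} \approx -429.81$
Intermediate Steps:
$a{\left(q,D \right)} = \frac{17}{D} + \frac{D}{q}$
$\left(\left(691 - -310\right) - 907\right) a{\left(6,-23 \right)} = \left(\left(691 - -310\right) - 907\right) \left(\frac{17}{-23} - \frac{23}{6}\right) = \left(\left(691 + 310\right) - 907\right) \left(17 \left(- \frac{1}{23}\right) - \frac{23}{6}\right) = \left(1001 - 907\right) \left(- \frac{17}{23} - \frac{23}{6}\right) = 94 \left(- \frac{631}{138}\right) = - \frac{29657}{69}$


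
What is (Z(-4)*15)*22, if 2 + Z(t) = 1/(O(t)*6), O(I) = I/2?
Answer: -1375/2 ≈ -687.50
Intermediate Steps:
O(I) = I/2 (O(I) = I*(½) = I/2)
Z(t) = -2 + 1/(3*t) (Z(t) = -2 + 1/((t/2)*6) = -2 + 1/(3*t))
(Z(-4)*15)*22 = ((-2 + (⅓)/(-4))*15)*22 = ((-2 + (⅓)*(-¼))*15)*22 = ((-2 - 1/12)*15)*22 = -25/12*15*22 = -125/4*22 = -1375/2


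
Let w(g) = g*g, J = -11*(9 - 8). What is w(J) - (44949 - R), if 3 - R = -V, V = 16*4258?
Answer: 23303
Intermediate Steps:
J = -11 (J = -11*1 = -11)
w(g) = g²
V = 68128
R = 68131 (R = 3 - (-1)*68128 = 3 - 1*(-68128) = 3 + 68128 = 68131)
w(J) - (44949 - R) = (-11)² - (44949 - 1*68131) = 121 - (44949 - 68131) = 121 - 1*(-23182) = 121 + 23182 = 23303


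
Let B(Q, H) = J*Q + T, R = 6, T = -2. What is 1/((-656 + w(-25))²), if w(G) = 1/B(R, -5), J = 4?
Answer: 484/208253761 ≈ 2.3241e-6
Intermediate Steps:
B(Q, H) = -2 + 4*Q (B(Q, H) = 4*Q - 2 = -2 + 4*Q)
w(G) = 1/22 (w(G) = 1/(-2 + 4*6) = 1/(-2 + 24) = 1/22)
1/((-656 + w(-25))²) = 1/((-656 + 1/22)²) = 1/((-14431/22)²) = 1/(208253761/484) = 484/208253761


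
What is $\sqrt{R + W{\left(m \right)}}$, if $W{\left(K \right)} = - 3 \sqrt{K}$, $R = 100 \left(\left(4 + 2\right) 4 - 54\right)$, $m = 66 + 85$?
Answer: $\sqrt{-3000 - 3 \sqrt{151}} \approx 55.108 i$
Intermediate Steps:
$m = 151$
$R = -3000$ ($R = 100 \left(6 \cdot 4 - 54\right) = 100 \left(24 - 54\right) = 100 \left(-30\right) = -3000$)
$\sqrt{R + W{\left(m \right)}} = \sqrt{-3000 - 3 \sqrt{151}}$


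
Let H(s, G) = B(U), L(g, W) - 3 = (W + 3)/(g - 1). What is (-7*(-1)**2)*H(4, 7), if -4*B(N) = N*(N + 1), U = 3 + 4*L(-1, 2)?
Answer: 105/2 ≈ 52.500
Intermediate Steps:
L(g, W) = 3 + (3 + W)/(-1 + g) (L(g, W) = 3 + (W + 3)/(g - 1) = 3 + (3 + W)/(-1 + g))
U = 5 (U = 3 + 4*((2 + 3*(-1))/(-1 - 1)) = 3 + 4*((2 - 3)/(-2)) = 3 + 4*(-1/2*(-1)) = 3 + 4*(1/2) = 3 + 2 = 5)
B(N) = -N*(1 + N)/4 (B(N) = -N*(N + 1)/4 = -N*(1 + N)/4)
H(s, G) = -15/2 (H(s, G) = -1/4*5*(1 + 5) = -1/4*5*6 = -15/2)
(-7*(-1)**2)*H(4, 7) = -7*(-1)**2*(-15/2) = -7*1*(-15/2) = -7*(-15/2) = 105/2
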